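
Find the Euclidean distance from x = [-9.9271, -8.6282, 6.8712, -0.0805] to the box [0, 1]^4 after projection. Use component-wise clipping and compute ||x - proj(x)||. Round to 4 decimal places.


Project each component onto [0, 1].
clip(-9.9271) = 0.0, clip(-8.6282) = 0.0, clip(6.8712) = 1.0, clip(-0.0805) = 0.0
Projection = [0.0, 0.0, 1.0, 0.0]
Squared diffs: [98.5473, 74.4458, 34.471, 0.0065]
Distance = sqrt(207.4706) = 14.4038


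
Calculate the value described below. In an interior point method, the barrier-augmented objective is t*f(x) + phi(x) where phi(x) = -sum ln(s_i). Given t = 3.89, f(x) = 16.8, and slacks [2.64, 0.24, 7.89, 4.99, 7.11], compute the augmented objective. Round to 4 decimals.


Step 1: Compute log-barrier.
ln values: [0.9708, -1.4271, 2.0656, 1.6074, 1.9615]
phi = -(0.9708 - 1.4271 + 2.0656 + 1.6074 + 1.9615) = -5.1782
Step 2: Compute augmented objective.
t*f(x) = 3.89*16.8 = 65.352
Total = 65.352 - 5.1782 = 60.1738


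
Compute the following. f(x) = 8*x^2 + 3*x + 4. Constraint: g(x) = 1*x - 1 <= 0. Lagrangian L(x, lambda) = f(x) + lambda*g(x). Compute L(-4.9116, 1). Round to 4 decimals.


Step 1: Evaluate f(x).
f(-4.9116) = 8*(-4.9116)^2 + 3*(-4.9116) + 4 = 182.2557
Step 2: Evaluate g(x).
g(-4.9116) = 1*-4.9116 - 1 = -5.9116
Step 3: Compute Lagrangian.
L = 182.2557 + 1*-5.9116 = 176.3441


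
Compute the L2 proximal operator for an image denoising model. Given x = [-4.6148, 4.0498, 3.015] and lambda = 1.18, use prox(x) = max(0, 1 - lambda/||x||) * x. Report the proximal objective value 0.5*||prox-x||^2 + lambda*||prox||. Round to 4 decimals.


Step 1: Compute ||x||.
||x|| = 6.8401
Step 2: Compute scaling factor.
scale = max(0, 1 - 1.18/6.8401) = 0.8275
Step 3: prox(x) = [-3.8187, 3.3512, 2.4949]
||prox(x)|| = 5.6601
Step 4: Proximal objective.
0.5*||prox-x||^2 = 0.6962
lambda*||prox|| = 6.6789
Total = 7.3752


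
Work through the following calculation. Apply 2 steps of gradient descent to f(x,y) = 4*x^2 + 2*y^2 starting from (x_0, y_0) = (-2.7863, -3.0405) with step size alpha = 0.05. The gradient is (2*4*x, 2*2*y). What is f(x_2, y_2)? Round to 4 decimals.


Gradient descent on f(x,y) = 4*x^2 + 2*y^2.
Starting point: (-2.7863, -3.0405), alpha = 0.05
Step 1: grad_x = 2*4*-2.7863 = -22.2904, grad_y = 2*2*-3.0405 = -12.162
  x_1 = -2.7863 - 0.05*-22.2904 = -1.6718
  y_1 = -3.0405 - 0.05*-12.162 = -2.4324
Step 2: grad_x = 2*4*-1.6718 = -13.3742, grad_y = 2*2*-2.4324 = -9.7296
  x_2 = -1.6718 - 0.05*-13.3742 = -1.0031
  y_2 = -2.4324 - 0.05*-9.7296 = -1.9459
f(-1.0031, -1.9459) = 4*(-1.0031)^2 + 2*(-1.9459)^2 = 11.5978


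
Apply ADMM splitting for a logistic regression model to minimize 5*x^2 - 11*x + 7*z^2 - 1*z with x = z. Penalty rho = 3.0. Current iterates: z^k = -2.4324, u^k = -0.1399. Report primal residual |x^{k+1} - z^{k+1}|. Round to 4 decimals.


ADMM iteration with rho = 3.0, z^k = -2.4324, u^k = -0.1399
Step 1: x-update.
Minimize 5*x^2 - 11*x + (3.0/2)*(x + 2.4324 - 0.1399)^2
FOC: (2*5 + 3.0)*x = 11 + 3.0*(-2.4324 + 0.1399)
x^{k+1} = 0.3171
Step 2: z-update.
Minimize 7*z^2 - 1*z + (3.0/2)*(0.3171 - z - 0.1399)^2
FOC: (2*7 + 3.0)*z = 1 + 3.0*(0.3171 - 0.1399)
z^{k+1} = 0.0901
Step 3: u-update.
u^{k+1} = -0.1399 + 0.3171 - 0.0901 = 0.0871
Step 4: Primal residual = |0.3171 - 0.0901| = 0.227


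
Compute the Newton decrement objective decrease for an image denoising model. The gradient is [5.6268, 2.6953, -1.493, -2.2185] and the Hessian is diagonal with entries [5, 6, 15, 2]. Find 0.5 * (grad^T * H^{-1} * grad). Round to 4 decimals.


Step 1: H is diagonal, so H^(-1) * g = [1.1254, 0.4492, -0.0995, -1.1093].
Step 2: g^T H^(-1) g = sum_i g_i^2 / H_ii
  = (5.6268)^2/5 + (2.6953)^2/6 + (-1.493)^2/15 + (-2.2185)^2/2
  = 6.3322 + 1.2108 + 0.1486 + 2.4609 = 10.1524
Step 3: Objective decrease = 0.5 * g^T H^(-1) g = 5.0762


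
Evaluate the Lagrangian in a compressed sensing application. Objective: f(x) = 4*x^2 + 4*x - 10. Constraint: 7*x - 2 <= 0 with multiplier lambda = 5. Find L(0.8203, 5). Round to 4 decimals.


Step 1: Evaluate f(x).
f(0.8203) = 4*0.8203^2 + 4*0.8203 - 10 = -4.0272
Step 2: Evaluate g(x).
g(0.8203) = 7*0.8203 - 2 = 3.7421
Step 3: Compute Lagrangian.
L = -4.0272 + 5*3.7421 = 14.6833


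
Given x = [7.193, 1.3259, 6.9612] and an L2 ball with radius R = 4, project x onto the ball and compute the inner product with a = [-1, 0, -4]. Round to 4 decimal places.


Step 1: Compute ||x|| (intermediates to 6 decimals).
||x|| = sqrt(7.193^2 + 1.3259^2 + 6.9612^2) = 10.097305
Step 2: Project.
Since ||x|| > R, scale = R/||x|| = 4/10.097305 = 0.396145, proj(x) = scale * x
proj(x) = [2.849471, 0.525249, 2.757645]
Step 3: Dot product.
a^T * proj(x) = -1*2.849471 + 0*0.525249 - 4*2.757645 = -13.8801


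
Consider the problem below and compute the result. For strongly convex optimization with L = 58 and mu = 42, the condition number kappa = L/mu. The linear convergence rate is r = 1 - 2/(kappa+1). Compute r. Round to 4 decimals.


Step 1: Compute the condition number.
kappa = L/mu = 58/42 = 1.381
Step 2: Compute the convergence rate.
r = 1 - 2/(kappa + 1) = 1 - 2*mu/(L + mu) = (L - mu)/(L + mu) = 16/100 = 0.16


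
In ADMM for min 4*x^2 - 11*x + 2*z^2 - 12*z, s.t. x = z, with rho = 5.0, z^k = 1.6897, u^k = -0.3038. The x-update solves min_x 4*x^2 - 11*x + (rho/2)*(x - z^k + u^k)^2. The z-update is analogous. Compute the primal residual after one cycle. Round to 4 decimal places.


ADMM iteration with rho = 5.0, z^k = 1.6897, u^k = -0.3038
Step 1: x-update.
Minimize 4*x^2 - 11*x + (5.0/2)*(x - 1.6897 - 0.3038)^2
FOC: (2*4 + 5.0)*x = 11 + 5.0*(1.6897 + 0.3038)
x^{k+1} = 1.6129
Step 2: z-update.
Minimize 2*z^2 - 12*z + (5.0/2)*(1.6129 - z - 0.3038)^2
FOC: (2*2 + 5.0)*z = 12 + 5.0*(1.6129 - 0.3038)
z^{k+1} = 2.0606
Step 3: u-update.
u^{k+1} = -0.3038 + 1.6129 - 2.0606 = -0.7515
Step 4: Primal residual = |1.6129 - 2.0606| = 0.4477


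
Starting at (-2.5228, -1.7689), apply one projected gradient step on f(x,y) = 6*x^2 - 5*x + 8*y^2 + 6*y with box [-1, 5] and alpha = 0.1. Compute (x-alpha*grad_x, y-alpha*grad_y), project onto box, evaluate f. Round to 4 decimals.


Step 1: Compute gradient at (-2.5228, -1.7689).
grad_x = 2*6*-2.5228 - 5 = -35.2736
grad_y = 2*8*-1.7689 + 6 = -22.3024
Step 2: Gradient step.
x_raw = -2.5228 - 0.1*-35.2736 = 1.0046
y_raw = -1.7689 - 0.1*-22.3024 = 0.4613
Step 3: Project onto [-1, 5].
x_proj = clip(1.0046) = 1.0046
y_proj = clip(0.4613) = 0.4613
Step 4: Evaluate f.
f(1.0046, 0.4613) = 5.5028


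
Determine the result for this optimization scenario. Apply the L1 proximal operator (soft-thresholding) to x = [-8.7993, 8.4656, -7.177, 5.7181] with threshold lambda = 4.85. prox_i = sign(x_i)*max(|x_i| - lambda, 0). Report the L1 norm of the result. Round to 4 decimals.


Soft-thresholding with lambda = 4.85:
prox(-8.7993) = sign(-8.7993)*max(|-8.7993| - 4.85, 0) = -3.9493
prox(8.4656) = sign(8.4656)*max(|8.4656| - 4.85, 0) = 3.6156
prox(-7.177) = sign(-7.177)*max(|-7.177| - 4.85, 0) = -2.327
prox(5.7181) = sign(5.7181)*max(|5.7181| - 4.85, 0) = 0.8681
prox(x) = [-3.9493, 3.6156, -2.327, 0.8681]
||prox(x)||_1 = 3.9493 + 3.6156 + 2.327 + 0.8681 = 10.76


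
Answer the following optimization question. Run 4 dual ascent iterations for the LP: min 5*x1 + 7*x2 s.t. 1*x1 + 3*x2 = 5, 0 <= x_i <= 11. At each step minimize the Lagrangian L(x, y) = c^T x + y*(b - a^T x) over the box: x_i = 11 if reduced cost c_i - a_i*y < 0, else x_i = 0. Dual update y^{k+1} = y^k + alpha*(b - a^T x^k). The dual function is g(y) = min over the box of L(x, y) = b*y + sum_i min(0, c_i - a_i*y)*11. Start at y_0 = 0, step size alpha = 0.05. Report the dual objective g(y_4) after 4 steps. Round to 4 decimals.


Dual ascent for LP: min 5*x1 + 7*x2, 1*x1 + 3*x2 = 5, 0 <= x_i <= 11
Step 1: y^k = 0.0, reduced costs: (5.0, 7.0)
  x^k = (0.0, 0.0), subgradient = b - a^T x = 5.0
  y^{k+1} = 0.0 + 0.05*5.0 = 0.25
Step 2: y^k = 0.25, reduced costs: (4.75, 6.25)
  x^k = (0.0, 0.0), subgradient = b - a^T x = 5.0
  y^{k+1} = 0.25 + 0.05*5.0 = 0.5
Step 3: y^k = 0.5, reduced costs: (4.5, 5.5)
  x^k = (0.0, 0.0), subgradient = b - a^T x = 5.0
  y^{k+1} = 0.5 + 0.05*5.0 = 0.75
Step 4: y^k = 0.75, reduced costs: (4.25, 4.75)
  x^k = (0.0, 0.0), subgradient = b - a^T x = 5.0
  y^{k+1} = 0.75 + 0.05*5.0 = 1.0
Dual objective at y_4 = 1.0: reduced costs (4.0, 4.0), box minimizer x = (0.0, 0.0)
g(y_4) = b*y + (c1 - a1*y)*x1 + (c2 - a2*y)*x2 = 5*1.0 + 4.0*0.0 + 4.0*0.0 = 5.0 + 0.0 + 0.0 = 5.0


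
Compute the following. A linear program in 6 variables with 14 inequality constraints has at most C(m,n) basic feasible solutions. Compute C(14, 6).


Each vertex corresponds to some choice of n active constraints out of m, so the number of vertices is at most C(m, n) = m! / (n!(m-n)!).
m = 14, n = 6
Numerator: 14 * 13 * 12 * 11 * 10 * 9
Denominator: 6! = 720
C(14, 6) = 3003


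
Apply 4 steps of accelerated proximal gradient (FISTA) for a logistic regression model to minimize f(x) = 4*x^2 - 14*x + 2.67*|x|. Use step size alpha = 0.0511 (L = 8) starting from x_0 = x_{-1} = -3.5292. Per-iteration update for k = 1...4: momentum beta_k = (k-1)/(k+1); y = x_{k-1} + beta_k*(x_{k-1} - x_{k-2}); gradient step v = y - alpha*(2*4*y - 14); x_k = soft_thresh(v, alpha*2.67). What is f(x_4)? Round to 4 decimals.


FISTA on f(x) = 4*x^2 - 14*x + 2.67*|x|
L = 8, alpha = 0.0511
Iteration 1: beta = 0.0, y = -3.5292 + 0.0*(-3.5292 + 3.5292) = -3.5292
  grad(y) = -42.2336, v = y - alpha*grad = -1.3711
  prox(v) = soft_thresh(-1.3711, 0.1364) = -1.2346
Iteration 2: beta = 0.3333, y = -1.2346 + 0.3333*(-1.2346 + 3.5292) = -0.4698
  grad(y) = -17.7581, v = y - alpha*grad = 0.4377
  prox(v) = soft_thresh(0.4377, 0.1364) = 0.3012
Iteration 3: beta = 0.5, y = 0.3012 + 0.5*(0.3012 + 1.2346) = 1.0692
  grad(y) = -5.4467, v = y - alpha*grad = 1.3475
  prox(v) = soft_thresh(1.3475, 0.1364) = 1.2111
Iteration 4: beta = 0.6, y = 1.2111 + 0.6*(1.2111 - 0.3012) = 1.7569
  grad(y) = 0.0556, v = y - alpha*grad = 1.7541
  prox(v) = soft_thresh(1.7541, 0.1364) = 1.6177
f(x_4) = 4*1.6177^2 - 14*1.6177 + 2.67*|1.6177| = -7.8608


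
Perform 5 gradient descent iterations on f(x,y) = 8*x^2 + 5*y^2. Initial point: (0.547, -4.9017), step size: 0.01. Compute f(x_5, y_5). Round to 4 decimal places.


Gradient descent on f(x,y) = 8*x^2 + 5*y^2.
Starting point: (0.547, -4.9017), alpha = 0.01
Step 1: grad_x = 2*8*0.547 = 8.752, grad_y = 2*5*-4.9017 = -49.017
  x_1 = 0.547 - 0.01*8.752 = 0.4595
  y_1 = -4.9017 - 0.01*-49.017 = -4.4115
Step 2: grad_x = 2*8*0.4595 = 7.3517, grad_y = 2*5*-4.4115 = -44.1153
  x_2 = 0.4595 - 0.01*7.3517 = 0.386
  y_2 = -4.4115 - 0.01*-44.1153 = -3.9704
Step 3: grad_x = 2*8*0.386 = 6.1754, grad_y = 2*5*-3.9704 = -39.7038
  x_3 = 0.386 - 0.01*6.1754 = 0.3242
  y_3 = -3.9704 - 0.01*-39.7038 = -3.5733
Step 4: grad_x = 2*8*0.3242 = 5.1873, grad_y = 2*5*-3.5733 = -35.7334
  x_4 = 0.3242 - 0.01*5.1873 = 0.2723
  y_4 = -3.5733 - 0.01*-35.7334 = -3.216
Step 5: grad_x = 2*8*0.2723 = 4.3574, grad_y = 2*5*-3.216 = -32.1601
  x_5 = 0.2723 - 0.01*4.3574 = 0.2288
  y_5 = -3.216 - 0.01*-32.1601 = -2.8944
f(0.2288, -2.8944) = 8*0.2288^2 + 5*(-2.8944)^2 = 42.3066


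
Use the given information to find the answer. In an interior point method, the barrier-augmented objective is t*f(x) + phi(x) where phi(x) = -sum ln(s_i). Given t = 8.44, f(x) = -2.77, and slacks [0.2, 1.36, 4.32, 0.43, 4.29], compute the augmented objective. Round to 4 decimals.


Step 1: Compute log-barrier.
ln values: [-1.6094, 0.3075, 1.4633, -0.844, 1.4563]
phi = -(-1.6094 + 0.3075 + 1.4633 - 0.844 + 1.4563) = -0.7736
Step 2: Compute augmented objective.
t*f(x) = 8.44*-2.77 = -23.3788
Total = -23.3788 - 0.7736 = -24.1524


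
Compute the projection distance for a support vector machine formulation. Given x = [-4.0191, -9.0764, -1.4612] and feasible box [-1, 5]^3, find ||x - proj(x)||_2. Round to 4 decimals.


Project each component onto [-1, 5].
clip(-4.0191) = -1.0, clip(-9.0764) = -1.0, clip(-1.4612) = -1.0
Projection = [-1.0, -1.0, -1.0]
Squared diffs: [9.115, 65.2282, 0.2127]
Distance = sqrt(74.5559) = 8.6346


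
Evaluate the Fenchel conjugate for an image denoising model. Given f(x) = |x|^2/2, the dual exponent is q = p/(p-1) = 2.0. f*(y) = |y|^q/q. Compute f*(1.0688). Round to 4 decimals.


The conjugate exponent q satisfies 1/p + 1/q = 1.
p = 2, so q = 2/(2 - 1) = 2.0
|y|^q = 1.0688^2.0 = 1.1423
f*(1.0688) = 1.1423 / 2.0 = 0.5712


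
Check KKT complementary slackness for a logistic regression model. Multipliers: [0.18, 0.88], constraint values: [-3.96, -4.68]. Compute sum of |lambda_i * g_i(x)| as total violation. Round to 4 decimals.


KKT complementary slackness check:
lambda_1 * g_1 = 0.18 * -3.96 = -0.7128
lambda_2 * g_2 = 0.88 * -4.68 = -4.1184
Total violation = 0.7128 + 4.1184 = 4.8312


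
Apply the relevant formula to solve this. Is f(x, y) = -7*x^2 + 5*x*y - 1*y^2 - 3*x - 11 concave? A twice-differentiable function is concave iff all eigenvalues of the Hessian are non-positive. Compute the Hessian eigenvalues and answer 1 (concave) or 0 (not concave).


The Hessian of f(x,y) = -7*x^2 + 5*x*y - 1*y^2 - 3*x - 11 is:
H = [[-14, 5], [5, -2]]
Trace = -14 - 2 = -16
Determinant = -14*-2 - (5)^2 = 3
Discriminant = (-16)^2 - 4*3 = 244.0
Eigenvalues: lambda_1 = -15.8102, lambda_2 = -0.1898
The function is concave.

1


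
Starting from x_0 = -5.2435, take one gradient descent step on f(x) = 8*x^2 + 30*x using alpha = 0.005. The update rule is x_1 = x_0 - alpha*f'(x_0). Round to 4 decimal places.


We compute the gradient at x_0 and apply the update.
f'(x) = 16*x + 30
f'(-5.2435) = 16*-5.2435 + 30 = -53.896
x_1 = -5.2435 - 0.005*-53.896 = -4.974


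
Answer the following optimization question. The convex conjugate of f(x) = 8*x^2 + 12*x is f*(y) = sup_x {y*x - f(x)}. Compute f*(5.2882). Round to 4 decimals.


f*(y) = sup_x {y*x - a*x^2 - b*x} = sup_x {(y-b)*x - a*x^2}
FOC: (y - b) - 2a*x = 0 => x* = (y - b)/(2a)
x* = (5.2882 - 12)/(2*8) = -0.4195
f*(5.2882) = (y-b)^2/(4a) = (5.2882 - 12)^2/(4*8)
= 45.0483/32 = 1.4078


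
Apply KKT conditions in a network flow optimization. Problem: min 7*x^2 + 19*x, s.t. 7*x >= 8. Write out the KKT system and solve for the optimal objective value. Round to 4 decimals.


Step 1: Try lambda = 0 (constraint inactive).
x_unc = -19/(2*7) = -1.3571
Check: 7*-1.3571 = -9.4997 < 8 -- violated!
Step 2: Constraint must be active: 7*x = 8
x* = 8/7 = 1.1429 (rounded; the exact value 8/7 is used below)
lambda = (2*7*(8/7) + 19)/7 = 5.0
Step 3: Compute optimal value.
f(x*) = 7*(8/7)^2 + 19*(8/7) = 30.8571


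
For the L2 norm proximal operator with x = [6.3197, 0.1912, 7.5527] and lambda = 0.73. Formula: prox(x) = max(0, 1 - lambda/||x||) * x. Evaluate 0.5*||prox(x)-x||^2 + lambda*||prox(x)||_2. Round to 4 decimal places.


Step 1: Compute ||x||.
||x|| = 9.8498
Step 2: Compute scaling factor.
scale = max(0, 1 - 0.73/9.8498) = 0.9259
Step 3: prox(x) = [5.8513, 0.177, 6.9929]
||prox(x)|| = 9.1198
Step 4: Proximal objective.
0.5*||prox-x||^2 = 0.2665
lambda*||prox|| = 6.6575
Total = 6.9239


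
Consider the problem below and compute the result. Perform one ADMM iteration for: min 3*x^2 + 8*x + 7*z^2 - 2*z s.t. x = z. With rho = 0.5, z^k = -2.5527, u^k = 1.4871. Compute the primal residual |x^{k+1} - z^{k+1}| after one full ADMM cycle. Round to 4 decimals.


ADMM iteration with rho = 0.5, z^k = -2.5527, u^k = 1.4871
Step 1: x-update.
Minimize 3*x^2 + 8*x + (0.5/2)*(x + 2.5527 + 1.4871)^2
FOC: (2*3 + 0.5)*x = -8 + 0.5*(-2.5527 - 1.4871)
x^{k+1} = -1.5415
Step 2: z-update.
Minimize 7*z^2 - 2*z + (0.5/2)*(-1.5415 - z + 1.4871)^2
FOC: (2*7 + 0.5)*z = 2 + 0.5*(-1.5415 + 1.4871)
z^{k+1} = 0.1361
Step 3: u-update.
u^{k+1} = 1.4871 - 1.5415 - 0.1361 = -0.1905
Step 4: Primal residual = |-1.5415 - 0.1361| = 1.6776


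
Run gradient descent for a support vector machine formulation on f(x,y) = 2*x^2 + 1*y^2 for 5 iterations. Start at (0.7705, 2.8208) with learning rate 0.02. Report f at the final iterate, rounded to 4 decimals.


Gradient descent on f(x,y) = 2*x^2 + 1*y^2.
Starting point: (0.7705, 2.8208), alpha = 0.02
Step 1: grad_x = 2*2*0.7705 = 3.082, grad_y = 2*1*2.8208 = 5.6416
  x_1 = 0.7705 - 0.02*3.082 = 0.7089
  y_1 = 2.8208 - 0.02*5.6416 = 2.708
Step 2: grad_x = 2*2*0.7089 = 2.8354, grad_y = 2*1*2.708 = 5.4159
  x_2 = 0.7089 - 0.02*2.8354 = 0.6522
  y_2 = 2.708 - 0.02*5.4159 = 2.5996
Step 3: grad_x = 2*2*0.6522 = 2.6086, grad_y = 2*1*2.5996 = 5.1993
  x_3 = 0.6522 - 0.02*2.6086 = 0.6
  y_3 = 2.5996 - 0.02*5.1993 = 2.4957
Step 4: grad_x = 2*2*0.6 = 2.3999, grad_y = 2*1*2.4957 = 4.9913
  x_4 = 0.6 - 0.02*2.3999 = 0.552
  y_4 = 2.4957 - 0.02*4.9913 = 2.3958
Step 5: grad_x = 2*2*0.552 = 2.2079, grad_y = 2*1*2.3958 = 4.7917
  x_5 = 0.552 - 0.02*2.2079 = 0.5078
  y_5 = 2.3958 - 0.02*4.7917 = 2.3
f(0.5078, 2.3) = 2*0.5078^2 + 1*2.3^2 = 5.8058


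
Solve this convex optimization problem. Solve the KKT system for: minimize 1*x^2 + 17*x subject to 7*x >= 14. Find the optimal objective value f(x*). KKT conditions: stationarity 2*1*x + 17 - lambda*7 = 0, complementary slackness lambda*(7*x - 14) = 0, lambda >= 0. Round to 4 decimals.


Step 1: Try lambda = 0 (constraint inactive).
x_unc = -17/(2*1) = -8.5
Check: 7*-8.5 = -59.5 < 14 -- violated!
Step 2: Constraint must be active: 7*x = 14
x* = 14/7 = 2.0
lambda = (2*1*2.0 + 17)/7 = 3.0
Step 3: Compute optimal value.
f(x*) = 1*2.0^2 + 17*2.0 = 38.0


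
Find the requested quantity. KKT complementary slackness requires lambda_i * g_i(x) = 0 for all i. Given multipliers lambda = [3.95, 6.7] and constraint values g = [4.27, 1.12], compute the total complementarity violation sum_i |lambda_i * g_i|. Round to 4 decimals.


KKT complementary slackness check:
lambda_1 * g_1 = 3.95 * 4.27 = 16.8665
lambda_2 * g_2 = 6.7 * 1.12 = 7.504
Total violation = 16.8665 + 7.504 = 24.3705


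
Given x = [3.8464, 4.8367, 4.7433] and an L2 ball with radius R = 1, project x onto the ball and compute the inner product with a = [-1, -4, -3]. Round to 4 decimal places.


Step 1: Compute ||x|| (intermediates to 6 decimals).
||x|| = sqrt(3.8464^2 + 4.8367^2 + 4.7433^2) = 7.790209
Step 2: Project.
Since ||x|| > R, scale = R/||x|| = 1/7.790209 = 0.128366, proj(x) = scale * x
proj(x) = [0.493747, 0.620868, 0.608878]
Step 3: Dot product.
a^T * proj(x) = -1*0.493747 - 4*0.620868 - 3*0.608878 = -4.8039


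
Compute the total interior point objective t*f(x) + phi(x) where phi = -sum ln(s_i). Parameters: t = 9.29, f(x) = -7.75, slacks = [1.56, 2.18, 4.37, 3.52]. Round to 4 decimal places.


Step 1: Compute log-barrier.
ln values: [0.4447, 0.7793, 1.4748, 1.2585]
phi = -(0.4447 + 0.7793 + 1.4748 + 1.2585) = -3.9572
Step 2: Compute augmented objective.
t*f(x) = 9.29*-7.75 = -71.9975
Total = -71.9975 - 3.9572 = -75.9547


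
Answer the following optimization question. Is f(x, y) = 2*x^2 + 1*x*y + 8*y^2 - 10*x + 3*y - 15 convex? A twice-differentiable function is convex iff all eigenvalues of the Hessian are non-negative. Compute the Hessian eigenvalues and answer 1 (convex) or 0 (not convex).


The Hessian of f(x,y) = 2*x^2 + 1*x*y + 8*y^2 - 10*x + 3*y - 15 is:
H = [[4, 1], [1, 16]]
Trace = 4 + 16 = 20
Determinant = 4*16 - (1)^2 = 63
Discriminant = (20)^2 - 4*63 = 148.0
Eigenvalues: lambda_1 = 3.9172, lambda_2 = 16.0828
The function is convex.

1


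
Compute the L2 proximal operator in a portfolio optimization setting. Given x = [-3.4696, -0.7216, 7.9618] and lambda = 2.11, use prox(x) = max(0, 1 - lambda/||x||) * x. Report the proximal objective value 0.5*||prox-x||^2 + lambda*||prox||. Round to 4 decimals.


Step 1: Compute ||x||.
||x|| = 8.7149
Step 2: Compute scaling factor.
scale = max(0, 1 - 2.11/8.7149) = 0.7579
Step 3: prox(x) = [-2.6296, -0.5469, 6.0341]
||prox(x)|| = 6.6049
Step 4: Proximal objective.
0.5*||prox-x||^2 = 2.2261
lambda*||prox|| = 13.9363
Total = 16.1623


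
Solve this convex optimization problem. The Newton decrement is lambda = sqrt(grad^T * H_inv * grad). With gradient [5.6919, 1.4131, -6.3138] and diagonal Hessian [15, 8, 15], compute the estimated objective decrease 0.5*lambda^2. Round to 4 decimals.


Step 1: H is diagonal, so H^(-1) * g = [0.3795, 0.1766, -0.4209].
Step 2: g^T H^(-1) g = sum_i g_i^2 / H_ii
  = (5.6919)^2/15 + (1.4131)^2/8 + (-6.3138)^2/15
  = 2.1598 + 0.2496 + 2.6576 = 5.0671
Step 3: Objective decrease = 0.5 * g^T H^(-1) g = 2.5335


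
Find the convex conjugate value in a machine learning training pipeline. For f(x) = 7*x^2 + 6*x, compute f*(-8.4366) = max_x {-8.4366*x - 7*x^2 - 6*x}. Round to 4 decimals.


f*(y) = sup_x {y*x - a*x^2 - b*x} = sup_x {(y-b)*x - a*x^2}
FOC: (y - b) - 2a*x = 0 => x* = (y - b)/(2a)
x* = (-8.4366 - 6)/(2*7) = -1.0312
f*(-8.4366) = (y-b)^2/(4a) = (-8.4366 - 6)^2/(4*7)
= 208.4154/28 = 7.4434


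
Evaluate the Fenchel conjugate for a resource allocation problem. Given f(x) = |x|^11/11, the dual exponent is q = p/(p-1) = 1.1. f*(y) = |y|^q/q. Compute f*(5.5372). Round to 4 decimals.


The conjugate exponent q satisfies 1/p + 1/q = 1.
p = 11, so q = 11/(11 - 1) = 1.1
|y|^q = 5.5372^1.1 = 6.5708
f*(5.5372) = 6.5708 / 1.1 = 5.9735


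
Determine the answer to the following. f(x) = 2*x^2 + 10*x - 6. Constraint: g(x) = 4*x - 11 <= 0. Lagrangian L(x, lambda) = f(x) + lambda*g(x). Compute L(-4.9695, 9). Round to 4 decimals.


Step 1: Evaluate f(x).
f(-4.9695) = 2*(-4.9695)^2 + 10*(-4.9695) - 6 = -6.3031
Step 2: Evaluate g(x).
g(-4.9695) = 4*-4.9695 - 11 = -30.878
Step 3: Compute Lagrangian.
L = -6.3031 + 9*-30.878 = -284.2051


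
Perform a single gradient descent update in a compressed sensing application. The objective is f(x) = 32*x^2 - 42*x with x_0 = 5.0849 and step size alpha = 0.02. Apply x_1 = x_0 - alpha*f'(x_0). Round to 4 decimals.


We compute the gradient at x_0 and apply the update.
f'(x) = 64*x - 42
f'(5.0849) = 64*5.0849 - 42 = 283.4336
x_1 = 5.0849 - 0.02*283.4336 = -0.5838


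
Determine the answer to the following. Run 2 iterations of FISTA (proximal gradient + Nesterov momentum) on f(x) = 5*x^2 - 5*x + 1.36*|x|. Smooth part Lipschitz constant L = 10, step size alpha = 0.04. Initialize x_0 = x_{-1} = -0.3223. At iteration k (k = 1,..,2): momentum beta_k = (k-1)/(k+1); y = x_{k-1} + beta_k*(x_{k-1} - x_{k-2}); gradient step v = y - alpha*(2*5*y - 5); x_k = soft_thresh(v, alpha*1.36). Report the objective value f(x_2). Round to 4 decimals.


FISTA on f(x) = 5*x^2 - 5*x + 1.36*|x|
L = 10, alpha = 0.04
Iteration 1: beta = 0.0, y = -0.3223 + 0.0*(-0.3223 + 0.3223) = -0.3223
  grad(y) = -8.223, v = y - alpha*grad = 0.0066
  prox(v) = soft_thresh(0.0066, 0.0544) = 0.0
Iteration 2: beta = 0.3333, y = 0.0 + 0.3333*(0.0 + 0.3223) = 0.1074
  grad(y) = -3.9257, v = y - alpha*grad = 0.2645
  prox(v) = soft_thresh(0.2645, 0.0544) = 0.2101
f(x_2) = 5*0.2101^2 - 5*0.2101 + 1.36*|0.2101| = -0.544


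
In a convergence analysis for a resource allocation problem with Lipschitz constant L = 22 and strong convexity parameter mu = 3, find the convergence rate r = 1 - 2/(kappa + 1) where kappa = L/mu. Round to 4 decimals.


Step 1: Compute the condition number.
kappa = L/mu = 22/3 = 7.3333
Step 2: Compute the convergence rate.
r = 1 - 2/(kappa + 1) = 1 - 2*mu/(L + mu) = (L - mu)/(L + mu) = 19/25 = 0.76


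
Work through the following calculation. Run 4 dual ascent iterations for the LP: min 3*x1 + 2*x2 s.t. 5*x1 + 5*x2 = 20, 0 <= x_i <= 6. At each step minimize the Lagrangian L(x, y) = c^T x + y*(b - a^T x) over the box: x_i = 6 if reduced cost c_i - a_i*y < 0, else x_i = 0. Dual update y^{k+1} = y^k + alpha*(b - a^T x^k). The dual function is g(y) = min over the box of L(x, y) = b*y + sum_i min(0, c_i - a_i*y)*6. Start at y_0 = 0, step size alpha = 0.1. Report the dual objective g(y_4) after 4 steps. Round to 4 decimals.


Dual ascent for LP: min 3*x1 + 2*x2, 5*x1 + 5*x2 = 20, 0 <= x_i <= 6
Step 1: y^k = 0.0, reduced costs: (3.0, 2.0)
  x^k = (0.0, 0.0), subgradient = b - a^T x = 20.0
  y^{k+1} = 0.0 + 0.1*20.0 = 2.0
Step 2: y^k = 2.0, reduced costs: (-7.0, -8.0)
  x^k = (6.0, 6.0), subgradient = b - a^T x = -40.0
  y^{k+1} = 2.0 + 0.1*-40.0 = -2.0
Step 3: y^k = -2.0, reduced costs: (13.0, 12.0)
  x^k = (0.0, 0.0), subgradient = b - a^T x = 20.0
  y^{k+1} = -2.0 + 0.1*20.0 = 0.0
Step 4: y^k = 0.0, reduced costs: (3.0, 2.0)
  x^k = (0.0, 0.0), subgradient = b - a^T x = 20.0
  y^{k+1} = 0.0 + 0.1*20.0 = 2.0
Dual objective at y_4 = 2.0: reduced costs (-7.0, -8.0), box minimizer x = (6.0, 6.0)
g(y_4) = b*y + (c1 - a1*y)*x1 + (c2 - a2*y)*x2 = 20*2.0 + (-7.0)*6.0 + (-8.0)*6.0 = 40.0 - 42.0 - 48.0 = -50.0


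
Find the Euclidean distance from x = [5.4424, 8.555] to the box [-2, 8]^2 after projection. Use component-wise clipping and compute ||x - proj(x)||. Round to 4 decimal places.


Project each component onto [-2, 8].
clip(5.4424) = 5.4424, clip(8.555) = 8.0
Projection = [5.4424, 8.0]
Squared diffs: [0.0, 0.308]
Distance = sqrt(0.308) = 0.555


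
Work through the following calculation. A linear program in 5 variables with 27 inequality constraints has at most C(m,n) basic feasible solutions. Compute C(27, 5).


Each vertex corresponds to some choice of n active constraints out of m, so the number of vertices is at most C(m, n) = m! / (n!(m-n)!).
m = 27, n = 5
Numerator: 27 * 26 * 25 * 24 * 23
Denominator: 5! = 120
C(27, 5) = 80730


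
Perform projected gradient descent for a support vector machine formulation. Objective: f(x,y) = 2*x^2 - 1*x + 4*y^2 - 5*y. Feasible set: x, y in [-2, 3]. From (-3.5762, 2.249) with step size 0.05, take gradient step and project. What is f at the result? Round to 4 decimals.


Step 1: Compute gradient at (-3.5762, 2.249).
grad_x = 2*2*-3.5762 - 1 = -15.3048
grad_y = 2*4*2.249 - 5 = 12.992
Step 2: Gradient step.
x_raw = -3.5762 - 0.05*-15.3048 = -2.811
y_raw = 2.249 - 0.05*12.992 = 1.5994
Step 3: Project onto [-2, 3].
x_proj = clip(-2.811) = -2.0
y_proj = clip(1.5994) = 1.5994
Step 4: Evaluate f.
f(-2.0, 1.5994) = 12.2353


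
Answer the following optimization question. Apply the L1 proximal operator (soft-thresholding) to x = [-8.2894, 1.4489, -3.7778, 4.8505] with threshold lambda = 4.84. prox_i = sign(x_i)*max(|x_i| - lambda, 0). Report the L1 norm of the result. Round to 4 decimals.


Soft-thresholding with lambda = 4.84:
prox(-8.2894) = sign(-8.2894)*max(|-8.2894| - 4.84, 0) = -3.4494
prox(1.4489) = sign(1.4489)*max(|1.4489| - 4.84, 0) = 0.0
prox(-3.7778) = sign(-3.7778)*max(|-3.7778| - 4.84, 0) = 0.0
prox(4.8505) = sign(4.8505)*max(|4.8505| - 4.84, 0) = 0.0105
prox(x) = [-3.4494, 0.0, 0.0, 0.0105]
||prox(x)||_1 = 3.4494 + 0.0 + 0.0 + 0.0105 = 3.4599


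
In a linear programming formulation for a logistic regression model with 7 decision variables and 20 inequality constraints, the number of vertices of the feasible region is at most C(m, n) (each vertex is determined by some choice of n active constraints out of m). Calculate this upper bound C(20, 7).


Each vertex corresponds to some choice of n active constraints out of m, so the number of vertices is at most C(m, n) = m! / (n!(m-n)!).
m = 20, n = 7
Numerator: 20 * 19 * 18 * 17 * 16 * 15 * 14
Denominator: 7! = 5040
C(20, 7) = 77520


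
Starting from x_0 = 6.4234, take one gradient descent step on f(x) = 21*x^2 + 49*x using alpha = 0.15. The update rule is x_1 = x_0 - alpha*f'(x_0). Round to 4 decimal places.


We compute the gradient at x_0 and apply the update.
f'(x) = 42*x + 49
f'(6.4234) = 42*6.4234 + 49 = 318.7828
x_1 = 6.4234 - 0.15*318.7828 = -41.394


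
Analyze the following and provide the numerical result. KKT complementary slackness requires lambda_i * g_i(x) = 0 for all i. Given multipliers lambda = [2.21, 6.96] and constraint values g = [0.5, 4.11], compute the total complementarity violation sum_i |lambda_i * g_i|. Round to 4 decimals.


KKT complementary slackness check:
lambda_1 * g_1 = 2.21 * 0.5 = 1.105
lambda_2 * g_2 = 6.96 * 4.11 = 28.6056
Total violation = 1.105 + 28.6056 = 29.7106


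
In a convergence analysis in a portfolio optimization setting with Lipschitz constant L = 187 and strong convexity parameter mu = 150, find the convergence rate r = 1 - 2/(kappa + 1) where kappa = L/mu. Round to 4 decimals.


Step 1: Compute the condition number.
kappa = L/mu = 187/150 = 1.2467
Step 2: Compute the convergence rate.
r = 1 - 2/(kappa + 1) = 1 - 2*mu/(L + mu) = (L - mu)/(L + mu) = 37/337 = 0.1098


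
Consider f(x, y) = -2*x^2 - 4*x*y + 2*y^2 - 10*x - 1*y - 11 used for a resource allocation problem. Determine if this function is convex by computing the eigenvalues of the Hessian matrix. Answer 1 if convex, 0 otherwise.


The Hessian of f(x,y) = -2*x^2 - 4*x*y + 2*y^2 - 10*x - 1*y - 11 is:
H = [[-4, -4], [-4, 4]]
Trace = -4 + 4 = 0
Determinant = -4*4 - (-4)^2 = -32
Discriminant = (0)^2 - 4*-32 = 128.0
Eigenvalues: lambda_1 = -5.6569, lambda_2 = 5.6569
The function is not convex.

0


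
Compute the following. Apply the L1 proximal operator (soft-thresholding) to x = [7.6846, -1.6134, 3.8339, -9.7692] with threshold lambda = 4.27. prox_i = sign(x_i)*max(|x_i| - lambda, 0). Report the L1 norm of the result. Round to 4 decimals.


Soft-thresholding with lambda = 4.27:
prox(7.6846) = sign(7.6846)*max(|7.6846| - 4.27, 0) = 3.4146
prox(-1.6134) = sign(-1.6134)*max(|-1.6134| - 4.27, 0) = 0.0
prox(3.8339) = sign(3.8339)*max(|3.8339| - 4.27, 0) = 0.0
prox(-9.7692) = sign(-9.7692)*max(|-9.7692| - 4.27, 0) = -5.4992
prox(x) = [3.4146, 0.0, 0.0, -5.4992]
||prox(x)||_1 = 3.4146 + 0.0 + 0.0 + 5.4992 = 8.9138


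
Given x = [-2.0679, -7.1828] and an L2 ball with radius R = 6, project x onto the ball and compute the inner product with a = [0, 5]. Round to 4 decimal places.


Step 1: Compute ||x|| (intermediates to 6 decimals).
||x|| = sqrt((-2.0679)^2 + (-7.1828)^2) = 7.474545
Step 2: Project.
Since ||x|| > R, scale = R/||x|| = 6/7.474545 = 0.802724, proj(x) = scale * x
proj(x) = [-1.659953, -5.765806]
Step 3: Dot product.
a^T * proj(x) = 0*(-1.659953) + 5*(-5.765806) = -28.829


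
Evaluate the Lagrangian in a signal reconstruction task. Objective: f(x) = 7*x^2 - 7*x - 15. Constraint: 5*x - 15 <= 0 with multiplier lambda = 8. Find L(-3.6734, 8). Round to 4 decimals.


Step 1: Evaluate f(x).
f(-3.6734) = 7*(-3.6734)^2 - 7*(-3.6734) - 15 = 105.1709
Step 2: Evaluate g(x).
g(-3.6734) = 5*-3.6734 - 15 = -33.367
Step 3: Compute Lagrangian.
L = 105.1709 + 8*-33.367 = -161.7651


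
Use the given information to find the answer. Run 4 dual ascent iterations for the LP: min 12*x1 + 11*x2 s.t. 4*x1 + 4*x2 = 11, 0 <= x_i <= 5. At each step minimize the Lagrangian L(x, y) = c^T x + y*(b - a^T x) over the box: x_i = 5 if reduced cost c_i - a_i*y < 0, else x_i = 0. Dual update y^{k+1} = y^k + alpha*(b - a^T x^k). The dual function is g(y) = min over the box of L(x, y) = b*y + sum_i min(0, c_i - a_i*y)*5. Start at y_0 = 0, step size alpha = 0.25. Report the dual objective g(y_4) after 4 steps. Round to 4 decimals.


Dual ascent for LP: min 12*x1 + 11*x2, 4*x1 + 4*x2 = 11, 0 <= x_i <= 5
Step 1: y^k = 0.0, reduced costs: (12.0, 11.0)
  x^k = (0.0, 0.0), subgradient = b - a^T x = 11.0
  y^{k+1} = 0.0 + 0.25*11.0 = 2.75
Step 2: y^k = 2.75, reduced costs: (1.0, 0.0)
  x^k = (0.0, 0.0), subgradient = b - a^T x = 11.0
  y^{k+1} = 2.75 + 0.25*11.0 = 5.5
Step 3: y^k = 5.5, reduced costs: (-10.0, -11.0)
  x^k = (5.0, 5.0), subgradient = b - a^T x = -29.0
  y^{k+1} = 5.5 + 0.25*-29.0 = -1.75
Step 4: y^k = -1.75, reduced costs: (19.0, 18.0)
  x^k = (0.0, 0.0), subgradient = b - a^T x = 11.0
  y^{k+1} = -1.75 + 0.25*11.0 = 1.0
Dual objective at y_4 = 1.0: reduced costs (8.0, 7.0), box minimizer x = (0.0, 0.0)
g(y_4) = b*y + (c1 - a1*y)*x1 + (c2 - a2*y)*x2 = 11*1.0 + 8.0*0.0 + 7.0*0.0 = 11.0 + 0.0 + 0.0 = 11.0


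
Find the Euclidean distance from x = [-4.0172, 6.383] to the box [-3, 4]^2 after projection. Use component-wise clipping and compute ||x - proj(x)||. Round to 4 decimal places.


Project each component onto [-3, 4].
clip(-4.0172) = -3.0, clip(6.383) = 4.0
Projection = [-3.0, 4.0]
Squared diffs: [1.0347, 5.6787]
Distance = sqrt(6.7134) = 2.591


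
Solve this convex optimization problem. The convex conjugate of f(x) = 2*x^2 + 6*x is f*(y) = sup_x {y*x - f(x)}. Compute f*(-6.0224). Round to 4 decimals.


f*(y) = sup_x {y*x - a*x^2 - b*x} = sup_x {(y-b)*x - a*x^2}
FOC: (y - b) - 2a*x = 0 => x* = (y - b)/(2a)
x* = (-6.0224 - 6)/(2*2) = -3.0056
f*(-6.0224) = (y-b)^2/(4a) = (-6.0224 - 6)^2/(4*2)
= 144.5381/8 = 18.0673


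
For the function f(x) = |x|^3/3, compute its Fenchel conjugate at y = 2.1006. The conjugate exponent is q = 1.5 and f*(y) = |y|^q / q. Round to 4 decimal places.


The conjugate exponent q satisfies 1/p + 1/q = 1.
p = 3, so q = 3/(3 - 1) = 1.5
|y|^q = 2.1006^1.5 = 3.0445
f*(2.1006) = 3.0445 / 1.5 = 2.0297


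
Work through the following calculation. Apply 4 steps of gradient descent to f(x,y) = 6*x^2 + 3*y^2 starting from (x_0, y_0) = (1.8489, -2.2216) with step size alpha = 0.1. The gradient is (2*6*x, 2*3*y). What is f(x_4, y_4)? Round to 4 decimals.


Gradient descent on f(x,y) = 6*x^2 + 3*y^2.
Starting point: (1.8489, -2.2216), alpha = 0.1
Step 1: grad_x = 2*6*1.8489 = 22.1868, grad_y = 2*3*-2.2216 = -13.3296
  x_1 = 1.8489 - 0.1*22.1868 = -0.3698
  y_1 = -2.2216 - 0.1*-13.3296 = -0.8886
Step 2: grad_x = 2*6*-0.3698 = -4.4374, grad_y = 2*3*-0.8886 = -5.3318
  x_2 = -0.3698 - 0.1*-4.4374 = 0.074
  y_2 = -0.8886 - 0.1*-5.3318 = -0.3555
Step 3: grad_x = 2*6*0.074 = 0.8875, grad_y = 2*3*-0.3555 = -2.1327
  x_3 = 0.074 - 0.1*0.8875 = -0.0148
  y_3 = -0.3555 - 0.1*-2.1327 = -0.1422
Step 4: grad_x = 2*6*-0.0148 = -0.1775, grad_y = 2*3*-0.1422 = -0.8531
  x_4 = -0.0148 - 0.1*-0.1775 = 0.003
  y_4 = -0.1422 - 0.1*-0.8531 = -0.0569
f(0.003, -0.0569) = 6*0.003^2 + 3*(-0.0569)^2 = 0.0098


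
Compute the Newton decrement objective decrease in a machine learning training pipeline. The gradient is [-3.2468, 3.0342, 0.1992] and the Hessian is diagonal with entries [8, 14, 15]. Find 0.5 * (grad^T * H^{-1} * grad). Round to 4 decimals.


Step 1: H is diagonal, so H^(-1) * g = [-0.4059, 0.2167, 0.0133].
Step 2: g^T H^(-1) g = sum_i g_i^2 / H_ii
  = (-3.2468)^2/8 + (3.0342)^2/14 + (0.1992)^2/15
  = 1.3177 + 0.6576 + 0.0026 = 1.978
Step 3: Objective decrease = 0.5 * g^T H^(-1) g = 0.989


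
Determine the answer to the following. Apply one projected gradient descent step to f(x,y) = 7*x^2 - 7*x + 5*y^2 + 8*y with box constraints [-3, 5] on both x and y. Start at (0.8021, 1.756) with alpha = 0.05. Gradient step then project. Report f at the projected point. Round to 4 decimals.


Step 1: Compute gradient at (0.8021, 1.756).
grad_x = 2*7*0.8021 - 7 = 4.2294
grad_y = 2*5*1.756 + 8 = 25.56
Step 2: Gradient step.
x_raw = 0.8021 - 0.05*4.2294 = 0.5906
y_raw = 1.756 - 0.05*25.56 = 0.478
Step 3: Project onto [-3, 5].
x_proj = clip(0.5906) = 0.5906
y_proj = clip(0.478) = 0.478
Step 4: Evaluate f.
f(0.5906, 0.478) = 3.2739


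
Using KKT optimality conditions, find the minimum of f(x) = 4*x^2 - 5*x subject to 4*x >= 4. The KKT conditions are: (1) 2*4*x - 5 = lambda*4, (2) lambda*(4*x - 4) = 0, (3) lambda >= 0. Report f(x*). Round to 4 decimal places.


Step 1: Try lambda = 0 (constraint inactive).
x_unc = 5/(2*4) = 0.625
Check: 4*0.625 = 2.5 < 4 -- violated!
Step 2: Constraint must be active: 4*x = 4
x* = 4/4 = 1.0
lambda = (2*4*1.0 - 5)/4 = 0.75
Step 3: Compute optimal value.
f(x*) = 4*1.0^2 - 5*1.0 = -1.0


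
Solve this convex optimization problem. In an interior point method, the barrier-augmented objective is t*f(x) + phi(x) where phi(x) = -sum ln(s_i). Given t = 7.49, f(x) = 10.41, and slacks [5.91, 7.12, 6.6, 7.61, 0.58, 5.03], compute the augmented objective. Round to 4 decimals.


Step 1: Compute log-barrier.
ln values: [1.7766, 1.9629, 1.8871, 2.0295, -0.5447, 1.6154]
phi = -(1.7766 + 1.9629 + 1.8871 + 2.0295 - 0.5447 + 1.6154) = -8.7268
Step 2: Compute augmented objective.
t*f(x) = 7.49*10.41 = 77.9709
Total = 77.9709 - 8.7268 = 69.2441


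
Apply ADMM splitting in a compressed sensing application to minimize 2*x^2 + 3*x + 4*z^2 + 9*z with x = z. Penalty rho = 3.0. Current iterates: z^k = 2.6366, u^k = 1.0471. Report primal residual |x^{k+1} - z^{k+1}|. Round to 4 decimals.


ADMM iteration with rho = 3.0, z^k = 2.6366, u^k = 1.0471
Step 1: x-update.
Minimize 2*x^2 + 3*x + (3.0/2)*(x - 2.6366 + 1.0471)^2
FOC: (2*2 + 3.0)*x = -3 + 3.0*(2.6366 - 1.0471)
x^{k+1} = 0.2526
Step 2: z-update.
Minimize 4*z^2 + 9*z + (3.0/2)*(0.2526 - z + 1.0471)^2
FOC: (2*4 + 3.0)*z = -9 + 3.0*(0.2526 + 1.0471)
z^{k+1} = -0.4637
Step 3: u-update.
u^{k+1} = 1.0471 + 0.2526 + 0.4637 = 1.7634
Step 4: Primal residual = |0.2526 + 0.4637| = 0.7163


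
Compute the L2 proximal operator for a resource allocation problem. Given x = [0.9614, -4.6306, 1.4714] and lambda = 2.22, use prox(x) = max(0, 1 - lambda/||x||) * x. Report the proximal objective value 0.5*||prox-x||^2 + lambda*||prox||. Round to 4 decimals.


Step 1: Compute ||x||.
||x|| = 4.953
Step 2: Compute scaling factor.
scale = max(0, 1 - 2.22/4.953) = 0.5518
Step 3: prox(x) = [0.5305, -2.5551, 0.8119]
||prox(x)|| = 2.733
Step 4: Proximal objective.
0.5*||prox-x||^2 = 2.4642
lambda*||prox|| = 6.0673
Total = 8.5314


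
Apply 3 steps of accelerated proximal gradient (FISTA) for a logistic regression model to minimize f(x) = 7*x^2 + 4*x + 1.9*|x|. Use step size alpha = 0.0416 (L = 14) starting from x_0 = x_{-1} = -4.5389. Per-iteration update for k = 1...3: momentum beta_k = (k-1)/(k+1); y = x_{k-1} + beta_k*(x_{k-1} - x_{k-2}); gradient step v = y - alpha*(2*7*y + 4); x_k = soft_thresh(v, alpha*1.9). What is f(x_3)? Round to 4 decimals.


FISTA on f(x) = 7*x^2 + 4*x + 1.9*|x|
L = 14, alpha = 0.0416
Iteration 1: beta = 0.0, y = -4.5389 + 0.0*(-4.5389 + 4.5389) = -4.5389
  grad(y) = -59.5446, v = y - alpha*grad = -2.0618
  prox(v) = soft_thresh(-2.0618, 0.079) = -1.9828
Iteration 2: beta = 0.3333, y = -1.9828 + 0.3333*(-1.9828 + 4.5389) = -1.1308
  grad(y) = -11.8308, v = y - alpha*grad = -0.6386
  prox(v) = soft_thresh(-0.6386, 0.079) = -0.5596
Iteration 3: beta = 0.5, y = -0.5596 + 0.5*(-0.5596 + 1.9828) = 0.152
  grad(y) = 6.1286, v = y - alpha*grad = -0.1029
  prox(v) = soft_thresh(-0.1029, 0.079) = -0.0239
f(x_3) = 7*(-0.0239)^2 + 4*(-0.0239) + 1.9*|-0.0239| = -0.0461


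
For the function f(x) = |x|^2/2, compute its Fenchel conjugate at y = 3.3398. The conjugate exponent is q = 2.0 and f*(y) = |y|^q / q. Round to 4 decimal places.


The conjugate exponent q satisfies 1/p + 1/q = 1.
p = 2, so q = 2/(2 - 1) = 2.0
|y|^q = 3.3398^2.0 = 11.1543
f*(3.3398) = 11.1543 / 2.0 = 5.5771


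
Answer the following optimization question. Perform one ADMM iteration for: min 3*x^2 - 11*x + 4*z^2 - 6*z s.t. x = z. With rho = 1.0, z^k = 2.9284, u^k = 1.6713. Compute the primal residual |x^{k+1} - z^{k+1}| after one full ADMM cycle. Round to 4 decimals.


ADMM iteration with rho = 1.0, z^k = 2.9284, u^k = 1.6713
Step 1: x-update.
Minimize 3*x^2 - 11*x + (1.0/2)*(x - 2.9284 + 1.6713)^2
FOC: (2*3 + 1.0)*x = 11 + 1.0*(2.9284 - 1.6713)
x^{k+1} = 1.751
Step 2: z-update.
Minimize 4*z^2 - 6*z + (1.0/2)*(1.751 - z + 1.6713)^2
FOC: (2*4 + 1.0)*z = 6 + 1.0*(1.751 + 1.6713)
z^{k+1} = 1.0469
Step 3: u-update.
u^{k+1} = 1.6713 + 1.751 - 1.0469 = 2.3754
Step 4: Primal residual = |1.751 - 1.0469| = 0.7041


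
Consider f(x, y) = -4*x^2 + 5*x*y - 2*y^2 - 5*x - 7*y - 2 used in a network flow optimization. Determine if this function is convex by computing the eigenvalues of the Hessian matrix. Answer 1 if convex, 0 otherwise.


The Hessian of f(x,y) = -4*x^2 + 5*x*y - 2*y^2 - 5*x - 7*y - 2 is:
H = [[-8, 5], [5, -4]]
Trace = -8 - 4 = -12
Determinant = -8*-4 - (5)^2 = 7
Discriminant = (-12)^2 - 4*7 = 116.0
Eigenvalues: lambda_1 = -11.3852, lambda_2 = -0.6148
The function is not convex.

0


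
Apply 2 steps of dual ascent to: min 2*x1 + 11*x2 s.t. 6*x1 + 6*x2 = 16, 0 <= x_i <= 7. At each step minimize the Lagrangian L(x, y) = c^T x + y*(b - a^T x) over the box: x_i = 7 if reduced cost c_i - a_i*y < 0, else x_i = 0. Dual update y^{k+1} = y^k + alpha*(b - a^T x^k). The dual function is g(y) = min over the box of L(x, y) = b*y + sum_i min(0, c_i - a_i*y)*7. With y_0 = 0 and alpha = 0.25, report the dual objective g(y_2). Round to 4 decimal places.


Dual ascent for LP: min 2*x1 + 11*x2, 6*x1 + 6*x2 = 16, 0 <= x_i <= 7
Step 1: y^k = 0.0, reduced costs: (2.0, 11.0)
  x^k = (0.0, 0.0), subgradient = b - a^T x = 16.0
  y^{k+1} = 0.0 + 0.25*16.0 = 4.0
Step 2: y^k = 4.0, reduced costs: (-22.0, -13.0)
  x^k = (7.0, 7.0), subgradient = b - a^T x = -68.0
  y^{k+1} = 4.0 + 0.25*-68.0 = -13.0
Dual objective at y_2 = -13.0: reduced costs (80.0, 89.0), box minimizer x = (0.0, 0.0)
g(y_2) = b*y + (c1 - a1*y)*x1 + (c2 - a2*y)*x2 = 16*(-13.0) + 80.0*0.0 + 89.0*0.0 = -208.0 + 0.0 + 0.0 = -208.0
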